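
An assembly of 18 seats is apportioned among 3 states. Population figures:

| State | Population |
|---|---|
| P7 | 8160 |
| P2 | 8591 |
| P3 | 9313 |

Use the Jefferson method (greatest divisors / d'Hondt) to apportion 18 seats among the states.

Standard divisor 26064/18 ≈ 1448; standard quotas: P7 5.635, P2 5.933, P3 6.432.
Rounding down gives 5, 5, 6 = 16 seats, so the divisor must be adjusted.
With modified divisor 1350: modified quotas P7 6.044, P2 6.364, P3 6.899.
Rounding down: P7 6, P2 6, P3 6 (total 18).

P7 6, P2 6, P3 6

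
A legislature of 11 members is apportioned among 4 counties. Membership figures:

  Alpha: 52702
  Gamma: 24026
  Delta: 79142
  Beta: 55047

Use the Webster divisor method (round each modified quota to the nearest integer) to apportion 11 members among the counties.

Standard divisor 210917/11 ≈ 19174.273; standard quotas: Alpha 2.749, Gamma 1.253, Delta 4.128, Beta 2.871.
Rounding to the nearest integer gives Alpha 3, Gamma 1, Delta 4, Beta 3 — total 11, matching the house size, so no adjustment is needed.

Alpha=3, Gamma=1, Delta=4, Beta=3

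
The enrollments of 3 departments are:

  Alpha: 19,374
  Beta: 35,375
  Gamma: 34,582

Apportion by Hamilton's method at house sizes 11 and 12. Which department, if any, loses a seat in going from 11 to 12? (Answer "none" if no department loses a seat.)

Alpha

At 11 seats: Alpha 3, Beta 4, Gamma 4.
At 12 seats: Alpha 2, Beta 5, Gamma 5.
Alpha drops from 3 to 2.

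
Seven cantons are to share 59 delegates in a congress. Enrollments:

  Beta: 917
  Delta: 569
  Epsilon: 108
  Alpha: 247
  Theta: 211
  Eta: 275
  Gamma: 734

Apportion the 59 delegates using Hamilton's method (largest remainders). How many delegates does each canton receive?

Beta 18, Delta 11, Epsilon 2, Alpha 5, Theta 4, Eta 5, Gamma 14

The standard divisor is 3061/59 ≈ 51.881.
Standard quotas: Beta 17.675, Delta 10.967, Epsilon 2.082, Alpha 4.761, Theta 4.067, Eta 5.301, Gamma 14.148.
Lower quotas: Beta 17, Delta 10, Epsilon 2, Alpha 4, Theta 4, Eta 5, Gamma 14 (sum 56, leaving 3 seats).
Remainders in descending order: Delta 0.967, Alpha 0.761, Beta 0.675, Eta 0.301, Gamma 0.148, Epsilon 0.082, Theta 0.067.
Largest remainders: Delta, Alpha, Beta receive the extra seats.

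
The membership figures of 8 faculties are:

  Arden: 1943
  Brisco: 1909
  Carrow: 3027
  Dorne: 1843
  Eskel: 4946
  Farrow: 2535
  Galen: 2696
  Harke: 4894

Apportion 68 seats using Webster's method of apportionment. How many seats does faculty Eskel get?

14

Standard divisor 23793/68 ≈ 349.897; standard quotas: Arden 5.553, Brisco 5.456, Carrow 8.651, Dorne 5.267, Eskel 14.136, Farrow 7.245, Galen 7.705, Harke 13.987.
Rounding to the nearest integer gives Arden 6, Brisco 5, Carrow 9, Dorne 5, Eskel 14, Farrow 7, Galen 8, Harke 14 — total 68, matching the house size, so no adjustment is needed.
Eskel receives 14.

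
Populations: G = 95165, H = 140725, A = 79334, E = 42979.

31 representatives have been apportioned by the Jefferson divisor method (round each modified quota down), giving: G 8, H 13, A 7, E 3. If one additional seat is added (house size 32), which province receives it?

Priority for the next seat is population ÷ (current seats + 1).
Priorities: G 10573.889, H 10051.786, A 9916.750, E 10744.750.
Highest priority: E.

E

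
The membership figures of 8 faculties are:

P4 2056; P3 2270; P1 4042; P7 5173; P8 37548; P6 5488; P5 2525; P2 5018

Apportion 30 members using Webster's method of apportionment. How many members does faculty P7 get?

Standard divisor 64120/30 ≈ 2137.333; standard quotas: P4 0.962, P3 1.062, P1 1.891, P7 2.420, P8 17.568, P6 2.568, P5 1.181, P2 2.348.
Rounding to the nearest integer gives P4 1, P3 1, P1 2, P7 2, P8 18, P6 3, P5 1, P2 2 — total 30, matching the house size, so no adjustment is needed.
P7 receives 2.

2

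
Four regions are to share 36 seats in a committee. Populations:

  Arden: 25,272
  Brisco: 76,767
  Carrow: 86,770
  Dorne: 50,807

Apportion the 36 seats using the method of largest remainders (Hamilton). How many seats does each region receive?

Standard divisor: 239616 ÷ 36 = 6656.
Standard quotas: Arden 3.7969, Brisco 11.5335, Carrow 13.0364, Dorne 7.6333.
Lower quotas: Arden 3, Brisco 11, Carrow 13, Dorne 7 (sum 34, leaving 2 seats).
Remainders in descending order: Arden 0.7969, Dorne 0.6333, Brisco 0.5335, Carrow 0.0364.
Largest remainders: Arden, Dorne receive the extra seats.

Arden=4, Brisco=11, Carrow=13, Dorne=8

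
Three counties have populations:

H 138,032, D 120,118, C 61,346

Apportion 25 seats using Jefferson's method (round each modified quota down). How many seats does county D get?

9

Standard divisor 319496/25 ≈ 12779.84; standard quotas: H 10.801, D 9.399, C 4.800.
Rounding down gives 10, 9, 4 = 23 seats, so the divisor must be adjusted.
With modified divisor 12100: modified quotas H 11.408, D 9.927, C 5.070.
Rounding down: H 11, D 9, C 5 (total 25).
D receives 9.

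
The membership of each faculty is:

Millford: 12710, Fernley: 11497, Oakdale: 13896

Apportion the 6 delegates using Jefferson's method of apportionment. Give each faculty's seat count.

Millford: 2; Fernley: 2; Oakdale: 2

Standard divisor 38103/6 ≈ 6350.5; standard quotas: Millford 2.001, Fernley 1.810, Oakdale 2.188.
Rounding down gives 2, 1, 2 = 5 seats, so the divisor must be adjusted.
With modified divisor 5200: modified quotas Millford 2.444, Fernley 2.211, Oakdale 2.672.
Rounding down: Millford 2, Fernley 2, Oakdale 2 (total 6).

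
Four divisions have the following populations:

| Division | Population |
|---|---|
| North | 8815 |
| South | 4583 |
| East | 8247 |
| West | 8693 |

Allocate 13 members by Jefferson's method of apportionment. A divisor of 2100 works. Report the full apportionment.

With modified divisor 2100: modified quotas North 4.198, South 2.182, East 3.927, West 4.140.
Rounding down: North 4, South 2, East 3, West 4 (total 13).

North 4, South 2, East 3, West 4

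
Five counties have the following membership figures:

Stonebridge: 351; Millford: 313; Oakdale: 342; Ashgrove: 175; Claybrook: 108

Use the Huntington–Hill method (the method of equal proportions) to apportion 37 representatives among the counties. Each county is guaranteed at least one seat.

With divisor 35: modified quotas Stonebridge 10.029, Millford 8.943, Oakdale 9.771, Ashgrove 5.000, Claybrook 3.086.
Geometric-mean thresholds: Stonebridge √(10·11)=10.488, Millford √(8·9)=8.485, Oakdale √(9·10)=9.487, Ashgrove √(5·6)=5.477, Claybrook √(3·4)=3.464.
Each quota rounded against its threshold gives Stonebridge 10, Millford 9, Oakdale 10, Ashgrove 5, Claybrook 3 (total 37).

Stonebridge: 10, Millford: 9, Oakdale: 10, Ashgrove: 5, Claybrook: 3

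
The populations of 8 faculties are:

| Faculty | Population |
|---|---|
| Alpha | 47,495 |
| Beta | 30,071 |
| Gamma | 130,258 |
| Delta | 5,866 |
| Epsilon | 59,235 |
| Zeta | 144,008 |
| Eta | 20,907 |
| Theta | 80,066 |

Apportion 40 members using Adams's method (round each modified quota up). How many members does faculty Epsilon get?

Standard divisor 517906/40 ≈ 12947.65; standard quotas: Alpha 3.668, Beta 2.323, Gamma 10.060, Delta 0.453, Epsilon 4.575, Zeta 11.122, Eta 1.615, Theta 6.184.
Rounding up gives 4, 3, 11, 1, 5, 12, 2, 7 = 45 seats, so the divisor must be adjusted.
With modified divisor 14600: modified quotas Alpha 3.253, Beta 2.060, Gamma 8.922, Delta 0.402, Epsilon 4.057, Zeta 9.864, Eta 1.432, Theta 5.484.
Rounding up: Alpha 4, Beta 3, Gamma 9, Delta 1, Epsilon 5, Zeta 10, Eta 2, Theta 6 (total 40).
Epsilon receives 5.

5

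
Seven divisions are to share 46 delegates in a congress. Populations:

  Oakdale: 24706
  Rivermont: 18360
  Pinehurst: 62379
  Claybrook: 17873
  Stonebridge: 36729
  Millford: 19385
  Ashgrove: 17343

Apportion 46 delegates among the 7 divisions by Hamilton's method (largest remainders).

Total 196775; standard divisor 196775/46 ≈ 4277.717.
Standard quotas: Oakdale 5.7755, Rivermont 4.2920, Pinehurst 14.5823, Claybrook 4.1782, Stonebridge 8.5861, Millford 4.5316, Ashgrove 4.0543.
Lower quotas: Oakdale 5, Rivermont 4, Pinehurst 14, Claybrook 4, Stonebridge 8, Millford 4, Ashgrove 4 (sum 43, leaving 3 seats).
Remainders in descending order: Oakdale 0.7755, Stonebridge 0.5861, Pinehurst 0.5823, Millford 0.5316, Rivermont 0.2920, Claybrook 0.1782, Ashgrove 0.0543.
Largest remainders: Oakdale, Stonebridge, Pinehurst receive the extra seats.

Oakdale 6, Rivermont 4, Pinehurst 15, Claybrook 4, Stonebridge 9, Millford 4, Ashgrove 4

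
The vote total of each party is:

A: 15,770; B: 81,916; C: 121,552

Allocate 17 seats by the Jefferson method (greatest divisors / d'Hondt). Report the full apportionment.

Standard divisor 219238/17 ≈ 12896.353; standard quotas: A 1.223, B 6.352, C 9.425.
Rounding down gives 1, 6, 9 = 16 seats, so the divisor must be adjusted.
With modified divisor 11900: modified quotas A 1.325, B 6.884, C 10.214.
Rounding down: A 1, B 6, C 10 (total 17).

A=1, B=6, C=10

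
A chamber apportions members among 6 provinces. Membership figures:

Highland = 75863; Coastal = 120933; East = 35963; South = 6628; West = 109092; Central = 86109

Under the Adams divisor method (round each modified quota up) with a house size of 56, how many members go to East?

5

Standard divisor 434588/56 ≈ 7760.5; standard quotas: Highland 9.776, Coastal 15.583, East 4.634, South 0.854, West 14.057, Central 11.096.
Rounding up gives 10, 16, 5, 1, 15, 12 = 59 seats, so the divisor must be adjusted.
With modified divisor 8200: modified quotas Highland 9.252, Coastal 14.748, East 4.386, South 0.808, West 13.304, Central 10.501.
Rounding up: Highland 10, Coastal 15, East 5, South 1, West 14, Central 11 (total 56).
East receives 5.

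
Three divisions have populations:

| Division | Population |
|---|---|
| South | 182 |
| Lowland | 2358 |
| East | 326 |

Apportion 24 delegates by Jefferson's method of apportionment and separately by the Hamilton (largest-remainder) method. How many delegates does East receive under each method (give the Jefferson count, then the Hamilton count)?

2 and 3

Jefferson: South 1, Lowland 21, East 2.
Hamilton: South 1, Lowland 20, East 3.
East gets 2 under Jefferson and 3 under Hamilton.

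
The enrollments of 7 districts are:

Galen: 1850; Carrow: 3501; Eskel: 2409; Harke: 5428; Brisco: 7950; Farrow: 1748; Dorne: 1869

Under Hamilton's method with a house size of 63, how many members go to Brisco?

The standard divisor is 24755/63 ≈ 392.937.
Standard quotas: Galen 4.7081, Carrow 8.9098, Eskel 6.1308, Harke 13.8139, Brisco 20.2323, Farrow 4.4486, Dorne 4.7565.
Lower quotas: Galen 4, Carrow 8, Eskel 6, Harke 13, Brisco 20, Farrow 4, Dorne 4 (sum 59, leaving 4 seats).
Remainders in descending order: Carrow 0.9098, Harke 0.8139, Dorne 0.7565, Galen 0.7081, Farrow 0.4486, Brisco 0.2323, Eskel 0.1308.
Largest remainders: Carrow, Harke, Dorne, Galen receive the extra seats.
Brisco receives 20.

20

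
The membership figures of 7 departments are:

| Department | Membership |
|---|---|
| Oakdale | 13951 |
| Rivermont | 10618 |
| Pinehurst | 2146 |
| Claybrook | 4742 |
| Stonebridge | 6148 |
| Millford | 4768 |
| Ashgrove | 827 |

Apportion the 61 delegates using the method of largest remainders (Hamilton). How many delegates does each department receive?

Oakdale=20, Rivermont=15, Pinehurst=3, Claybrook=7, Stonebridge=8, Millford=7, Ashgrove=1

The standard divisor is 43200/61 ≈ 708.197.
Standard quotas: Oakdale 19.6993, Rivermont 14.9930, Pinehurst 3.0302, Claybrook 6.6959, Stonebridge 8.6812, Millford 6.7326, Ashgrove 1.1678.
Lower quotas: Oakdale 19, Rivermont 14, Pinehurst 3, Claybrook 6, Stonebridge 8, Millford 6, Ashgrove 1 (sum 57, leaving 4 seats).
Remainders in descending order: Rivermont 0.9930, Millford 0.7326, Oakdale 0.6993, Claybrook 0.6959, Stonebridge 0.6812, Ashgrove 0.1678, Pinehurst 0.0302.
Largest remainders: Rivermont, Millford, Oakdale, Claybrook receive the extra seats.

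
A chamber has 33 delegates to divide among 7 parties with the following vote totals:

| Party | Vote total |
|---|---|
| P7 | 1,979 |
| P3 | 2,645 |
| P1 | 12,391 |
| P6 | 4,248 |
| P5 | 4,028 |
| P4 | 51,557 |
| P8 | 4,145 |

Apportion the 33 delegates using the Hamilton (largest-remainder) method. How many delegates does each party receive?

P7: 1; P3: 1; P1: 5; P6: 2; P5: 1; P4: 21; P8: 2

The standard divisor is 80993/33 ≈ 2454.333.
Standard quotas: P7 0.8063, P3 1.0777, P1 5.0486, P6 1.7308, P5 1.6412, P4 21.0065, P8 1.6888.
Lower quotas: P7 0, P3 1, P1 5, P6 1, P5 1, P4 21, P8 1 (sum 30, leaving 3 seats).
Remainders in descending order: P7 0.8063, P6 0.7308, P8 0.6888, P5 0.6412, P3 0.0777, P1 0.0486, P4 0.0065.
Largest remainders: P7, P6, P8 receive the extra seats.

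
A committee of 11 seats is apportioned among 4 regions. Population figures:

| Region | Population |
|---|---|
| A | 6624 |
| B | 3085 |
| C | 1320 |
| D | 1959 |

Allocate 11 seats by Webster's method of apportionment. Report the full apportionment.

Standard divisor 12988/11 ≈ 1180.727; standard quotas: A 5.610, B 2.613, C 1.118, D 1.659.
Rounding to the nearest integer gives 6, 3, 1, 2 = 12 seats, so the divisor must be adjusted.
With modified divisor 1220: modified quotas A 5.430, B 2.529, C 1.082, D 1.606.
Rounding to the nearest integer: A 5, B 3, C 1, D 2 (total 11).

A 5, B 3, C 1, D 2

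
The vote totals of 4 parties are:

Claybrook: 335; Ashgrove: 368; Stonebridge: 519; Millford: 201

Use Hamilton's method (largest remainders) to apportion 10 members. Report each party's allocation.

Claybrook=2, Ashgrove=3, Stonebridge=4, Millford=1

The standard divisor is 1423/10 ≈ 142.3.
Standard quotas: Claybrook 2.354, Ashgrove 2.586, Stonebridge 3.647, Millford 1.413.
Lower quotas: Claybrook 2, Ashgrove 2, Stonebridge 3, Millford 1 (sum 8, leaving 2 seats).
Remainders in descending order: Stonebridge 0.647, Ashgrove 0.586, Millford 0.413, Claybrook 0.354.
Largest remainders: Stonebridge, Ashgrove receive the extra seats.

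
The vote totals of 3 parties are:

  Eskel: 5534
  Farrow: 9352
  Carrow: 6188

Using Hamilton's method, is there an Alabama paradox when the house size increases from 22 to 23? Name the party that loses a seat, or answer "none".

At 22 seats: Eskel 6, Farrow 10, Carrow 6.
At 23 seats: Eskel 6, Farrow 10, Carrow 7.
No party's allocation decreased.

none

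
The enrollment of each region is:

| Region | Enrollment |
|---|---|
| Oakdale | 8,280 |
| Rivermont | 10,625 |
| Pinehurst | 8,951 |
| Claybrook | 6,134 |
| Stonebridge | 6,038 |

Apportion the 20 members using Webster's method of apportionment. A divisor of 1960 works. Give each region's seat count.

With modified divisor 1960: modified quotas Oakdale 4.224, Rivermont 5.421, Pinehurst 4.567, Claybrook 3.130, Stonebridge 3.081.
Rounding to the nearest integer: Oakdale 4, Rivermont 5, Pinehurst 5, Claybrook 3, Stonebridge 3 (total 20).

Oakdale 4, Rivermont 5, Pinehurst 5, Claybrook 3, Stonebridge 3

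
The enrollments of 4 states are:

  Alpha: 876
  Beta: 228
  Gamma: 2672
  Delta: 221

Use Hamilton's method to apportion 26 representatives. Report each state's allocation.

Standard divisor: 3997 ÷ 26 ≈ 153.731.
Standard quotas: Alpha 5.698, Beta 1.483, Gamma 17.381, Delta 1.438.
Lower quotas: Alpha 5, Beta 1, Gamma 17, Delta 1 (sum 24, leaving 2 seats).
Remainders in descending order: Alpha 0.698, Beta 0.483, Delta 0.438, Gamma 0.381.
Largest remainders: Alpha, Beta receive the extra seats.

Alpha=6; Beta=2; Gamma=17; Delta=1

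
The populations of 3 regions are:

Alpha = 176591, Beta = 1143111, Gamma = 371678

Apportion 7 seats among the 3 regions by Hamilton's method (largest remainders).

Alpha: 1, Beta: 5, Gamma: 1

Total 1691380; standard divisor 1691380/7 ≈ 241625.714.
Standard quotas: Alpha 0.7308, Beta 4.7309, Gamma 1.5382.
Lower quotas: Alpha 0, Beta 4, Gamma 1 (sum 5, leaving 2 seats).
Remainders in descending order: Beta 0.7309, Alpha 0.7308, Gamma 0.5382.
Largest remainders: Beta, Alpha receive the extra seats.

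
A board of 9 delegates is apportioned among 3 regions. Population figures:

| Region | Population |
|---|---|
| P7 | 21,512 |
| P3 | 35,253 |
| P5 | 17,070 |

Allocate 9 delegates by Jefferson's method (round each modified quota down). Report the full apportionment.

P7 3; P3 4; P5 2

Standard divisor 73835/9 ≈ 8203.889; standard quotas: P7 2.622, P3 4.297, P5 2.081.
Rounding down gives 2, 4, 2 = 8 seats, so the divisor must be adjusted.
With modified divisor 7100: modified quotas P7 3.030, P3 4.965, P5 2.404.
Rounding down: P7 3, P3 4, P5 2 (total 9).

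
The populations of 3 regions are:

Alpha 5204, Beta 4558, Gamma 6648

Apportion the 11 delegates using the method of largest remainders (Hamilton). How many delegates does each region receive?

Alpha=4, Beta=3, Gamma=4

Total 16410; standard divisor 16410/11 ≈ 1491.818.
Standard quotas: Alpha 3.4884, Beta 3.0553, Gamma 4.4563.
Lower quotas: Alpha 3, Beta 3, Gamma 4 (sum 10, leaving 1 seat).
Remainders in descending order: Alpha 0.4884, Gamma 0.4563, Beta 0.0553.
The surplus seat goes to Alpha.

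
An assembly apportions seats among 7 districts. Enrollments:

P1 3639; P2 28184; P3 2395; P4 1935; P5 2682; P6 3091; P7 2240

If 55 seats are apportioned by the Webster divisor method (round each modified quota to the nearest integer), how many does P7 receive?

3

Standard divisor 44166/55 ≈ 803.018; standard quotas: P1 4.532, P2 35.098, P3 2.982, P4 2.410, P5 3.340, P6 3.849, P7 2.789.
Rounding to the nearest integer gives P1 5, P2 35, P3 3, P4 2, P5 3, P6 4, P7 3 — total 55, matching the house size, so no adjustment is needed.
P7 receives 3.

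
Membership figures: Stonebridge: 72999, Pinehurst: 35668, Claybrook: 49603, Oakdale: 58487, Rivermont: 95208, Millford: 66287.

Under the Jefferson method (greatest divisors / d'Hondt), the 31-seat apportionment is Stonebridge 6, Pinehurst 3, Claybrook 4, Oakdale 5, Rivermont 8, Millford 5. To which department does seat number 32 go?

Millford

Priority for the next seat is population ÷ (current seats + 1).
Priorities: Stonebridge 10428.429, Pinehurst 8917.000, Claybrook 9920.600, Oakdale 9747.833, Rivermont 10578.667, Millford 11047.833.
Highest priority: Millford.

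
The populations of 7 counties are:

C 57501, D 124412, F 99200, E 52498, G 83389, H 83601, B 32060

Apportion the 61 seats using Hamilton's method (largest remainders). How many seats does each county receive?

C 7, D 14, F 11, E 6, G 9, H 10, B 4

Standard divisor: 532661 ÷ 61 ≈ 8732.148.
Standard quotas: C 6.5850, D 14.2476, F 11.3603, E 6.0120, G 9.5497, H 9.5739, B 3.6715.
Lower quotas: C 6, D 14, F 11, E 6, G 9, H 9, B 3 (sum 58, leaving 3 seats).
Remainders in descending order: B 0.6715, C 0.5850, H 0.5739, G 0.5497, F 0.3603, D 0.2476, E 0.0120.
Largest remainders: B, C, H receive the extra seats.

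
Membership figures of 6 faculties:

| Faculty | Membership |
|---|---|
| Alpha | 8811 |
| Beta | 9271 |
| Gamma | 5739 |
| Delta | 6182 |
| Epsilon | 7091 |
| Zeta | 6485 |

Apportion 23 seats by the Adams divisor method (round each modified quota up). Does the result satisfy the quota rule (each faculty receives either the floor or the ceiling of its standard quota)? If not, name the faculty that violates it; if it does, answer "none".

none

Standard quotas: Alpha 4.650, Beta 4.893, Gamma 3.029, Delta 3.263, Epsilon 3.742, Zeta 3.423.
Adams allocation: Alpha 5, Beta 5, Gamma 3, Delta 3, Epsilon 4, Zeta 3.
Every allocation lies between the lower and upper quota.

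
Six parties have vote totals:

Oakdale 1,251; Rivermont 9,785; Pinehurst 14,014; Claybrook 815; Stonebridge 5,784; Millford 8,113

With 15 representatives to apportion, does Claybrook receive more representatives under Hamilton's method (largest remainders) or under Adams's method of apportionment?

Hamilton: Oakdale 1, Rivermont 4, Pinehurst 5, Claybrook 0, Stonebridge 2, Millford 3.
Adams: Oakdale 1, Rivermont 3, Pinehurst 5, Claybrook 1, Stonebridge 2, Millford 3.
Claybrook gets 0 under Hamilton and 1 under Adams.

Adams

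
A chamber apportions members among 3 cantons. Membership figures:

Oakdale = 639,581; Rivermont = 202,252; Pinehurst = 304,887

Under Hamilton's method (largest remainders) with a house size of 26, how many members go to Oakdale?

14

Total 1146720; standard divisor 1146720/26 ≈ 44104.615.
Standard quotas: Oakdale 14.5015, Rivermont 4.5857, Pinehurst 6.9128.
Lower quotas: Oakdale 14, Rivermont 4, Pinehurst 6 (sum 24, leaving 2 seats).
Remainders in descending order: Pinehurst 0.9128, Rivermont 0.5857, Oakdale 0.5015.
Largest remainders: Pinehurst, Rivermont receive the extra seats.
Oakdale receives 14.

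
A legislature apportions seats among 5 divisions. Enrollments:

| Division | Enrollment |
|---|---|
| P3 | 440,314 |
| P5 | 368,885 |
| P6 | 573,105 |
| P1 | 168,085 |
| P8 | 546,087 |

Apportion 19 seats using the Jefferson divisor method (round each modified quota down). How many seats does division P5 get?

Standard divisor 2096476/19 ≈ 110340.842; standard quotas: P3 3.990, P5 3.343, P6 5.194, P1 1.523, P8 4.949.
Rounding down gives 3, 3, 5, 1, 4 = 16 seats, so the divisor must be adjusted.
With modified divisor 93900: modified quotas P3 4.689, P5 3.928, P6 6.103, P1 1.790, P8 5.816.
Rounding down: P3 4, P5 3, P6 6, P1 1, P8 5 (total 19).
P5 receives 3.

3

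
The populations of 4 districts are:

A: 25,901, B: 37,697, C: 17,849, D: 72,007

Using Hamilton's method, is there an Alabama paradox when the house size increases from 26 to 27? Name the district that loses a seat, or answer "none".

At 26 seats: A 5, B 6, C 3, D 12.
At 27 seats: A 4, B 7, C 3, D 13.
A drops from 5 to 4.

A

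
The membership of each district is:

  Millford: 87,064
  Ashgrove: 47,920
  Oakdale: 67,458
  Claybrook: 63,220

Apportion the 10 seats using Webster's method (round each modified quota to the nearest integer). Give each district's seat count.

Standard divisor 265662/10 ≈ 26566.2; standard quotas: Millford 3.277, Ashgrove 1.804, Oakdale 2.539, Claybrook 2.380.
Rounding to the nearest integer gives Millford 3, Ashgrove 2, Oakdale 3, Claybrook 2 — total 10, matching the house size, so no adjustment is needed.

Millford: 3, Ashgrove: 2, Oakdale: 3, Claybrook: 2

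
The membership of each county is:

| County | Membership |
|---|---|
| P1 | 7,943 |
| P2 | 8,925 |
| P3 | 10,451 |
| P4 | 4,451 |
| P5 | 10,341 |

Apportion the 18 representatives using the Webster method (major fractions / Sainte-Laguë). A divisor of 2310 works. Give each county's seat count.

P1 3, P2 4, P3 5, P4 2, P5 4

With modified divisor 2310: modified quotas P1 3.439, P2 3.864, P3 4.524, P4 1.927, P5 4.477.
Rounding to the nearest integer: P1 3, P2 4, P3 5, P4 2, P5 4 (total 18).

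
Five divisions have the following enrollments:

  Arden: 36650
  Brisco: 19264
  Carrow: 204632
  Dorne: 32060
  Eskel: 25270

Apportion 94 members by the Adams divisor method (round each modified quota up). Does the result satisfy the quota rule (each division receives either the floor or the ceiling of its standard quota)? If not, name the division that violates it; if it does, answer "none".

Carrow

Standard quotas: Arden 10.838, Brisco 5.697, Carrow 60.512, Dorne 9.481, Eskel 7.473.
Adams allocation: Arden 11, Brisco 6, Carrow 59, Dorne 10, Eskel 8.
Carrow has quota 60.512 (lower 60, upper 61) but receives 59 — outside the quota interval.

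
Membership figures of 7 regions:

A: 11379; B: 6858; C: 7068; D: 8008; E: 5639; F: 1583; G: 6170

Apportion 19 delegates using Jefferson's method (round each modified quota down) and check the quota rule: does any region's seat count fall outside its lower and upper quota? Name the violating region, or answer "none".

none

Standard quotas: A 4.629, B 2.790, C 2.875, D 3.258, E 2.294, F 0.644, G 2.510.
Jefferson allocation: A 5, B 3, C 3, D 3, E 2, F 0, G 3.
Every allocation lies between the lower and upper quota.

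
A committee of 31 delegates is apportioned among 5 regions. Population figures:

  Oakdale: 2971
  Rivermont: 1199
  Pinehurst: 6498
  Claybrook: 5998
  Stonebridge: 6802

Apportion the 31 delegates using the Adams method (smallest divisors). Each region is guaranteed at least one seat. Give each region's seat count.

Standard divisor 23468/31 ≈ 757.032; standard quotas: Oakdale 3.925, Rivermont 1.584, Pinehurst 8.584, Claybrook 7.923, Stonebridge 8.985.
Rounding up gives 4, 2, 9, 8, 9 = 32 seats, so the divisor must be adjusted.
With modified divisor 830: modified quotas Oakdale 3.580, Rivermont 1.445, Pinehurst 7.829, Claybrook 7.227, Stonebridge 8.195.
Rounding up: Oakdale 4, Rivermont 2, Pinehurst 8, Claybrook 8, Stonebridge 9 (total 31).

Oakdale: 4, Rivermont: 2, Pinehurst: 8, Claybrook: 8, Stonebridge: 9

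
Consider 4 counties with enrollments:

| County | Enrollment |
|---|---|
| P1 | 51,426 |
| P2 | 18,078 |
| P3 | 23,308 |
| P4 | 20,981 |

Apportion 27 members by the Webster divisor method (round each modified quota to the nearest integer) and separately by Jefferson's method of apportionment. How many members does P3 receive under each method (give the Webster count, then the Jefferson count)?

Webster: P1 12, P2 4, P3 6, P4 5.
Jefferson: P1 13, P2 4, P3 5, P4 5.
P3 gets 6 under Webster and 5 under Jefferson.

6 and 5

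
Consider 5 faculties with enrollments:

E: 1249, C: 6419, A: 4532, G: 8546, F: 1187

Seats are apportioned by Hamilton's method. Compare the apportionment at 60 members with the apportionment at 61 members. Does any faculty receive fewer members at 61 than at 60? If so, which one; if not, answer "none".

E

At 60 seats: E 4, C 18, A 12, G 23, F 3.
At 61 seats: E 3, C 18, A 13, G 24, F 3.
E drops from 4 to 3.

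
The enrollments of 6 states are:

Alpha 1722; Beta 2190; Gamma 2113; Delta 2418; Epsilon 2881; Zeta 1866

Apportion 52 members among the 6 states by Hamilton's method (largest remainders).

Alpha 7, Beta 9, Gamma 8, Delta 10, Epsilon 11, Zeta 7

Total 13190; standard divisor 13190/52 ≈ 253.654.
Standard quotas: Alpha 6.789, Beta 8.634, Gamma 8.330, Delta 9.533, Epsilon 11.358, Zeta 7.356.
Lower quotas: Alpha 6, Beta 8, Gamma 8, Delta 9, Epsilon 11, Zeta 7 (sum 49, leaving 3 seats).
Remainders in descending order: Alpha 0.789, Beta 0.634, Delta 0.533, Epsilon 0.358, Zeta 0.356, Gamma 0.330.
The surplus seats go to Alpha, Beta, Delta.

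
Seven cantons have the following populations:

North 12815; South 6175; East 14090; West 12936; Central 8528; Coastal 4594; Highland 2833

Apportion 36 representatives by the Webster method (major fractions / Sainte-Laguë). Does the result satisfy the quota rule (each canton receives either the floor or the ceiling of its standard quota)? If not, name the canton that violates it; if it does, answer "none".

Standard quotas: North 7.444, South 3.587, East 8.185, West 7.515, Central 4.954, Coastal 2.669, Highland 1.646.
Webster allocation: North 7, South 4, East 8, West 7, Central 5, Coastal 3, Highland 2.
Every allocation lies between the lower and upper quota.

none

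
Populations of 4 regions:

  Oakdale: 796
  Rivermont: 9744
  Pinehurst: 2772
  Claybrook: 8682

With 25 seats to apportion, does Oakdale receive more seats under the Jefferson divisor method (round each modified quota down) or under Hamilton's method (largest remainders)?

Hamilton

Jefferson: Oakdale 0, Rivermont 12, Pinehurst 3, Claybrook 10.
Hamilton: Oakdale 1, Rivermont 11, Pinehurst 3, Claybrook 10.
Oakdale gets 0 under Jefferson and 1 under Hamilton.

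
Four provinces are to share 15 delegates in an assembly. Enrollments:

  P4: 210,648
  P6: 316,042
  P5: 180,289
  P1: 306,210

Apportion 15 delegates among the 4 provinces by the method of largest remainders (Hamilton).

P4: 3, P6: 5, P5: 3, P1: 4

Standard divisor: 1013189 ÷ 15 ≈ 67545.933.
Standard quotas: P4 3.1186, P6 4.6789, P5 2.6691, P1 4.5334.
Lower quotas: P4 3, P6 4, P5 2, P1 4 (sum 13, leaving 2 seats).
Remainders in descending order: P6 0.6789, P5 0.6691, P1 0.5334, P4 0.1186.
Largest remainders: P6, P5 receive the extra seats.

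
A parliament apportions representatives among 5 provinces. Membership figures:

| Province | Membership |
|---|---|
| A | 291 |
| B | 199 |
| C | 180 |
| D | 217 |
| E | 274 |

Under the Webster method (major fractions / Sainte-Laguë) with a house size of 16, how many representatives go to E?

4

Standard divisor 1161/16 ≈ 72.562; standard quotas: A 4.010, B 2.742, C 2.481, D 2.991, E 3.776.
Rounding to the nearest integer gives A 4, B 3, C 2, D 3, E 4 — total 16, matching the house size, so no adjustment is needed.
E receives 4.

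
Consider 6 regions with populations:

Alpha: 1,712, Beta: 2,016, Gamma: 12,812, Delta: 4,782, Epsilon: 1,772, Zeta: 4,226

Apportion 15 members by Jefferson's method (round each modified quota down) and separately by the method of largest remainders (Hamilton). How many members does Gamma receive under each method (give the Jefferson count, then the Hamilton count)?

Jefferson: Alpha 1, Beta 1, Gamma 8, Delta 2, Epsilon 1, Zeta 2.
Hamilton: Alpha 1, Beta 1, Gamma 7, Delta 3, Epsilon 1, Zeta 2.
Gamma gets 8 under Jefferson and 7 under Hamilton.

8 and 7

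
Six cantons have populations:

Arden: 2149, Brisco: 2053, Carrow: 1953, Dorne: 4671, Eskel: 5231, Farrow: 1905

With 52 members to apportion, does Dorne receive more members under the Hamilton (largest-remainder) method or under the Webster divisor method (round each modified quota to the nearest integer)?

Hamilton: Arden 6, Brisco 6, Carrow 6, Dorne 14, Eskel 15, Farrow 5.
Webster: Arden 6, Brisco 6, Carrow 6, Dorne 13, Eskel 15, Farrow 6.
Dorne gets 14 under Hamilton and 13 under Webster.

Hamilton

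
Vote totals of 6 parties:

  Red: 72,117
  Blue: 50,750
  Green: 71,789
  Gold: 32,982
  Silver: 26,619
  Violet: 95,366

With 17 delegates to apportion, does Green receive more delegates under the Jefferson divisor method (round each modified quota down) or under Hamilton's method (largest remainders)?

Jefferson: Red 4, Blue 2, Green 4, Gold 1, Silver 1, Violet 5.
Hamilton: Red 4, Blue 2, Green 3, Gold 2, Silver 1, Violet 5.
Green gets 4 under Jefferson and 3 under Hamilton.

Jefferson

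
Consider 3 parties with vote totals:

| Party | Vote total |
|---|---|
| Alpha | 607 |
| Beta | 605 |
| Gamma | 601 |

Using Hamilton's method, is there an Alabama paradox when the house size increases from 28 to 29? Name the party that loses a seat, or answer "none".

none

At 28 seats: Alpha 10, Beta 9, Gamma 9.
At 29 seats: Alpha 10, Beta 10, Gamma 9.
No party's allocation decreased.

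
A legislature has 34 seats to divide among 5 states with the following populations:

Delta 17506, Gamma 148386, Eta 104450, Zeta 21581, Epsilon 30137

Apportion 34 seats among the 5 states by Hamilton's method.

Delta 2; Gamma 16; Eta 11; Zeta 2; Epsilon 3

The standard divisor is 322060/34 ≈ 9472.353.
Standard quotas: Delta 1.8481, Gamma 15.6652, Eta 11.0268, Zeta 2.2783, Epsilon 3.1816.
Lower quotas: Delta 1, Gamma 15, Eta 11, Zeta 2, Epsilon 3 (sum 32, leaving 2 seats).
Remainders in descending order: Delta 0.8481, Gamma 0.6652, Zeta 0.2783, Epsilon 0.1816, Eta 0.0268.
Largest remainders: Delta, Gamma receive the extra seats.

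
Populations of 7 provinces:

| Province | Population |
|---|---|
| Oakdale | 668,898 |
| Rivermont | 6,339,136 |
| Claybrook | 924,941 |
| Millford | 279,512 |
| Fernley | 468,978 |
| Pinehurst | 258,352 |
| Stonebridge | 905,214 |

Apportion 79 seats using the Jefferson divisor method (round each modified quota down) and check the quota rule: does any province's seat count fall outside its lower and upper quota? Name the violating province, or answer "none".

Rivermont

Standard quotas: Oakdale 5.367, Rivermont 50.867, Claybrook 7.422, Millford 2.243, Fernley 3.763, Pinehurst 2.073, Stonebridge 7.264.
Jefferson allocation: Oakdale 5, Rivermont 53, Claybrook 7, Millford 2, Fernley 3, Pinehurst 2, Stonebridge 7.
Rivermont has quota 50.867 (lower 50, upper 51) but receives 53 — outside the quota interval.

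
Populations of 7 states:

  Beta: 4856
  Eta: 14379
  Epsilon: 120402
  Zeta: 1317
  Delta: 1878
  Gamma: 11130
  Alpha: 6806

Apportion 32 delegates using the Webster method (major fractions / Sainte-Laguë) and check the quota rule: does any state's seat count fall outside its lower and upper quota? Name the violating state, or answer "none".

Epsilon

Standard quotas: Beta 0.967, Eta 2.862, Epsilon 23.965, Zeta 0.262, Delta 0.374, Gamma 2.215, Alpha 1.355.
Webster allocation: Beta 1, Eta 3, Epsilon 25, Zeta 0, Delta 0, Gamma 2, Alpha 1.
Epsilon has quota 23.965 (lower 23, upper 24) but receives 25 — outside the quota interval.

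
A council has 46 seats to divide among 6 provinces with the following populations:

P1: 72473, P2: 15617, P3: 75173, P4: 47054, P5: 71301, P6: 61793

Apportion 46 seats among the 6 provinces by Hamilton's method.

The standard divisor is 343411/46 ≈ 7465.457.
Standard quotas: P1 9.7078, P2 2.0919, P3 10.0694, P4 6.3029, P5 9.5508, P6 8.2772.
Lower quotas: P1 9, P2 2, P3 10, P4 6, P5 9, P6 8 (sum 44, leaving 2 seats).
Remainders in descending order: P1 0.7078, P5 0.5508, P4 0.3029, P6 0.2772, P2 0.0919, P3 0.0694.
The surplus seats go to P1, P5.

P1 10, P2 2, P3 10, P4 6, P5 10, P6 8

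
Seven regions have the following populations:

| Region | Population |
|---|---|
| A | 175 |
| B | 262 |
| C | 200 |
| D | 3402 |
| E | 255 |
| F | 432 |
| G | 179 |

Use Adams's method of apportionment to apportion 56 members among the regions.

A: 2, B: 3, C: 3, D: 38, E: 3, F: 5, G: 2

Standard divisor 4905/56 ≈ 87.589; standard quotas: A 1.998, B 2.991, C 2.283, D 38.840, E 2.911, F 4.932, G 2.044.
Rounding up gives 2, 3, 3, 39, 3, 5, 3 = 58 seats, so the divisor must be adjusted.
With modified divisor 91: modified quotas A 1.923, B 2.879, C 2.198, D 37.385, E 2.802, F 4.747, G 1.967.
Rounding up: A 2, B 3, C 3, D 38, E 3, F 5, G 2 (total 56).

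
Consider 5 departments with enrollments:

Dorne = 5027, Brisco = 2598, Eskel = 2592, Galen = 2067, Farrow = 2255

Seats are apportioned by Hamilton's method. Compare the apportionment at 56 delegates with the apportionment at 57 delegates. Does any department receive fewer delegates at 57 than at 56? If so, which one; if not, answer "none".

At 56 seats: Dorne 19, Brisco 10, Eskel 10, Galen 8, Farrow 9.
At 57 seats: Dorne 20, Brisco 10, Eskel 10, Galen 8, Farrow 9.
No department's allocation decreased.

none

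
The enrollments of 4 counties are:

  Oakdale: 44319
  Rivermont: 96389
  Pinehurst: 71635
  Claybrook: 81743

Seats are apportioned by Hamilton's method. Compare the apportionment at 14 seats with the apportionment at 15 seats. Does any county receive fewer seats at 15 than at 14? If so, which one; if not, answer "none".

none

At 14 seats: Oakdale 2, Rivermont 5, Pinehurst 3, Claybrook 4.
At 15 seats: Oakdale 2, Rivermont 5, Pinehurst 4, Claybrook 4.
No county's allocation decreased.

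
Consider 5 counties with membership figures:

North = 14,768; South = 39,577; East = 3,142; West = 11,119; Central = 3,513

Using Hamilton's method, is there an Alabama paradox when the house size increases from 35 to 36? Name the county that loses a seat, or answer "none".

At 35 seats: North 7, South 19, East 2, West 5, Central 2.
At 36 seats: North 7, South 20, East 2, West 5, Central 2.
No county's allocation decreased.

none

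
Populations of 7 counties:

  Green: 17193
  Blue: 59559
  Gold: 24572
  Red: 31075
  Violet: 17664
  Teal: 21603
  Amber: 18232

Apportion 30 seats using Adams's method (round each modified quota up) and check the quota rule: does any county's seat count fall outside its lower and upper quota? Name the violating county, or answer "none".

none

Standard quotas: Green 2.716, Blue 9.409, Gold 3.882, Red 4.909, Violet 2.791, Teal 3.413, Amber 2.880.
Adams allocation: Green 3, Blue 9, Gold 4, Red 5, Violet 3, Teal 3, Amber 3.
Every allocation lies between the lower and upper quota.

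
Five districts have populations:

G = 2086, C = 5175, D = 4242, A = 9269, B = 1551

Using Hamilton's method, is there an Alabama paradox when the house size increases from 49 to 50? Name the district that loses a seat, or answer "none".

B

At 49 seats: G 5, C 11, D 9, A 20, B 4.
At 50 seats: G 5, C 12, D 9, A 21, B 3.
B drops from 4 to 3.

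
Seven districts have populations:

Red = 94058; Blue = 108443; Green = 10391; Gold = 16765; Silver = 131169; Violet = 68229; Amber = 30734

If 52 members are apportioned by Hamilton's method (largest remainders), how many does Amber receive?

3

Standard divisor: 459789 ÷ 52 ≈ 8842.096.
Standard quotas: Red 10.6375, Blue 12.2644, Green 1.1752, Gold 1.8960, Silver 14.8346, Violet 7.7164, Amber 3.4759.
Lower quotas: Red 10, Blue 12, Green 1, Gold 1, Silver 14, Violet 7, Amber 3 (sum 48, leaving 4 seats).
Remainders in descending order: Gold 0.8960, Silver 0.8346, Violet 0.7164, Red 0.6375, Amber 0.4759, Blue 0.2644, Green 0.1752.
Largest remainders: Gold, Silver, Violet, Red receive the extra seats.
Amber receives 3.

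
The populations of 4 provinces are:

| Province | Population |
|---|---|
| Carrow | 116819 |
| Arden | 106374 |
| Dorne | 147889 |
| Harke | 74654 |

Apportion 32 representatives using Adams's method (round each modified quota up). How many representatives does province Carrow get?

Standard divisor 445736/32 ≈ 13929.25; standard quotas: Carrow 8.387, Arden 7.637, Dorne 10.617, Harke 5.360.
Rounding up gives 9, 8, 11, 6 = 34 seats, so the divisor must be adjusted.
With modified divisor 14860: modified quotas Carrow 7.861, Arden 7.158, Dorne 9.952, Harke 5.024.
Rounding up: Carrow 8, Arden 8, Dorne 10, Harke 6 (total 32).
Carrow receives 8.

8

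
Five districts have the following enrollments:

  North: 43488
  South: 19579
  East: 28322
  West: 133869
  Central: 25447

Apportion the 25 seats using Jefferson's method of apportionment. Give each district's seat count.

North=4; South=2; East=3; West=14; Central=2

Standard divisor 250705/25 ≈ 10028.2; standard quotas: North 4.337, South 1.952, East 2.824, West 13.349, Central 2.538.
Rounding down gives 4, 1, 2, 13, 2 = 22 seats, so the divisor must be adjusted.
With modified divisor 9200: modified quotas North 4.727, South 2.128, East 3.078, West 14.551, Central 2.766.
Rounding down: North 4, South 2, East 3, West 14, Central 2 (total 25).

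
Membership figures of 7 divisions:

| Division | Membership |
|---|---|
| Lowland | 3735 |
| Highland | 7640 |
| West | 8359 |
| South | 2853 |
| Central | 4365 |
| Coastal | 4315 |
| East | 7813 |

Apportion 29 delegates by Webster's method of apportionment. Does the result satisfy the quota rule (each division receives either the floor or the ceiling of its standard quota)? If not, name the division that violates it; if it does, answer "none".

Standard quotas: Lowland 2.772, Highland 5.669, West 6.203, South 2.117, Central 3.239, Coastal 3.202, East 5.798.
Webster allocation: Lowland 3, Highland 6, West 6, South 2, Central 3, Coastal 3, East 6.
Every allocation lies between the lower and upper quota.

none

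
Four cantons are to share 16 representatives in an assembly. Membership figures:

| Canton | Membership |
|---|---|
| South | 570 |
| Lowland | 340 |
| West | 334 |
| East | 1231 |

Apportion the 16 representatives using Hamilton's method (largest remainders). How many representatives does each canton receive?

South 4, Lowland 2, West 2, East 8

Standard divisor: 2475 ÷ 16 ≈ 154.688.
Standard quotas: South 3.685, Lowland 2.198, West 2.159, East 7.958.
Lower quotas: South 3, Lowland 2, West 2, East 7 (sum 14, leaving 2 seats).
Remainders in descending order: East 0.958, South 0.685, Lowland 0.198, West 0.159.
The surplus seats go to East, South.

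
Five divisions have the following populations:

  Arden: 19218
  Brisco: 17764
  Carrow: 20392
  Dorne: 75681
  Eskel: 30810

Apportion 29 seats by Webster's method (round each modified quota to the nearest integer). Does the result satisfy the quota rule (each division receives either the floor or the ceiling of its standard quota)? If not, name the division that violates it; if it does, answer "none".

Standard quotas: Arden 3.401, Brisco 3.144, Carrow 3.609, Dorne 13.394, Eskel 5.453.
Webster allocation: Arden 3, Brisco 3, Carrow 4, Dorne 14, Eskel 5.
Every allocation lies between the lower and upper quota.

none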